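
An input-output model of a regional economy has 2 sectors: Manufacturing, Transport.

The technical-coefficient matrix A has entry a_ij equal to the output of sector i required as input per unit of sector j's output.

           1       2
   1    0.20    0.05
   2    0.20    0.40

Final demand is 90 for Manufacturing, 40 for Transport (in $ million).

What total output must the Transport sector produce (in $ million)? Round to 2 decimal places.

x_2 = 106.38

I − A =
  [   0.80    -0.05]
  [  -0.20     0.60]
det(I−A) = (0.80)(0.60) − (-0.05)(-0.20) = 0.4700
adj(I−A) = [[0.60, 0.05], [0.20, 0.80]]
(I − A)⁻¹ = adj(I−A) / det(I−A) ≈
  [   1.2766     0.1064]
  [   0.4255     1.7021]
x = (I − A)⁻¹ d = adj(I−A)·d / det(I−A), with det(I−A) = 0.4700:
  x_1 = (0.60·90 + 0.05·40) / 0.4700 = 56.00 / 0.4700 ≈ 119.15
  x_2 = (0.20·90 + 0.80·40) / 0.4700 = 50.00 / 0.4700 ≈ 106.38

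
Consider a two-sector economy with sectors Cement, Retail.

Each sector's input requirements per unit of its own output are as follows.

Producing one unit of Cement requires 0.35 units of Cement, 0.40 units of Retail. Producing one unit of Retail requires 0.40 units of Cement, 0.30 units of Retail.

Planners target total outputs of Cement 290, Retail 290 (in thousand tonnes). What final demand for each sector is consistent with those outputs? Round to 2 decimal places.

I − A =
  [   0.65    -0.40]
  [  -0.40     0.70]
d = (I − A) x:
  d_1 = (+0.65)·290 + (-0.40)·290 = 72.50
  d_2 = (-0.40)·290 + (+0.70)·290 = 87.00

d_1 = 72.50, d_2 = 87.00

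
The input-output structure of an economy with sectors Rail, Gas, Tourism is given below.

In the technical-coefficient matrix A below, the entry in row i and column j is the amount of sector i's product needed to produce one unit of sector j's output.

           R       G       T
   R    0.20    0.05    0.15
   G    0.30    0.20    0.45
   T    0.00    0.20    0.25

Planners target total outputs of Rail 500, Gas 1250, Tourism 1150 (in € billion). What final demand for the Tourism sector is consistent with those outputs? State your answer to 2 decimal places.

d_T = 612.50

I − A =
  [   0.80    -0.05    -0.15]
  [  -0.30     0.80    -0.45]
  [   0.00    -0.20     0.75]
d = (I − A) x:
  d_R = (+0.80)·500 + (-0.05)·1250 + (-0.15)·1150 = 165.00
  d_G = (-0.30)·500 + (+0.80)·1250 + (-0.45)·1150 = 332.50
  d_T = (+0.00)·500 + (-0.20)·1250 + (+0.75)·1150 = 612.50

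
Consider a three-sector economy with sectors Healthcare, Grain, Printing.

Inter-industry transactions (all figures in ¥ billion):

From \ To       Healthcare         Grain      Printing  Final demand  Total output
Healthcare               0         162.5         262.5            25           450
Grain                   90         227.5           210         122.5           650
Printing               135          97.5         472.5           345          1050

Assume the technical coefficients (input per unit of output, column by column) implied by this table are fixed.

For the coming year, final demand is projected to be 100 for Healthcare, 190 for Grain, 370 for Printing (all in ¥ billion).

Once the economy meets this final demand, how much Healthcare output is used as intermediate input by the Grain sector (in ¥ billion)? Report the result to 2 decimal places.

z_12 = 218.31

Technical coefficients a_ij = z_ij / X_j:
  a_11 = 0/450 = 0.00, a_21 = 90/450 = 0.20, a_31 = 135/450 = 0.30
  a_12 = 162.5/650 = 0.25, a_22 = 227.5/650 = 0.35, a_32 = 97.5/650 = 0.15
  a_13 = 262.5/1050 = 0.25, a_23 = 210/1050 = 0.20, a_33 = 472.5/1050 = 0.45
I − A =
  [   1.00    -0.25    -0.25]
  [  -0.20     0.65    -0.20]
  [  -0.30    -0.15     0.55]
Cofactors of I−A, C_ij = (−1)^(i+j)·(minor ij) (rows/columns in the sector order above):
  C_11 = (0.65)(0.55) − (-0.20)(-0.15) = 0.3275
  C_12 = −[(-0.20)(0.55) − (-0.20)(-0.30)] = 0.1700
  C_13 = (-0.20)(-0.15) − (0.65)(-0.30) = 0.2250
  C_21 = −[(-0.25)(0.55) − (-0.25)(-0.15)] = 0.1750
  C_22 = (1.00)(0.55) − (-0.25)(-0.30) = 0.4750
  C_23 = −[(1.00)(-0.15) − (-0.25)(-0.30)] = 0.2250
  C_31 = (-0.25)(-0.20) − (-0.25)(0.65) = 0.2125
  C_32 = −[(1.00)(-0.20) − (-0.25)(-0.20)] = 0.2500
  C_33 = (1.00)(0.65) − (-0.25)(-0.20) = 0.6000
det(I−A) = Σ_j (I−A)_1j·C_1j = (1.00)(0.3275) + (-0.25)(0.1700) + (-0.25)(0.2250) = 0.22875
adj(I−A) = Cᵀ =
  [ 0.3275   0.1750   0.2125]
  [ 0.1700   0.4750   0.2500]
  [ 0.2250   0.2250   0.6000]
(I − A)⁻¹ = adj(I−A) / det(I−A) ≈
  [   1.4317     0.7650     0.9290]
  [   0.7432     2.0765     1.0929]
  [   0.9836     0.9836     2.6230]
First solve x = (I − A)⁻¹ d = adj(I−A)·d / det(I−A); in particular x_2 = (0.1700·100 + 0.4750·190 + 0.2500·370) / 0.22875 = 199.75 / 0.22875 ≈ 873.2240.
Intermediate flow from 1 to 2: z_12 = a_12 · x_2 = 0.25 × 199.75 / 0.22875 = 49.9375 / 0.22875 ≈ 218.31.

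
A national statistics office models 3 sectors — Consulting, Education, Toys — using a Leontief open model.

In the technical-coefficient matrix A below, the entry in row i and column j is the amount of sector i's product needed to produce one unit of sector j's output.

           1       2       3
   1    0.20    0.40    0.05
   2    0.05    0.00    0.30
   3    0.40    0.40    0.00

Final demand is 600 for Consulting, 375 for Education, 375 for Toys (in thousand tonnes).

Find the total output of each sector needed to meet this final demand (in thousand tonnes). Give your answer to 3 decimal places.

x_1 = 1218.293, x_2 = 789.329, x_3 = 1178.049

I − A =
  [   0.80    -0.40    -0.05]
  [  -0.05     1.00    -0.30]
  [  -0.40    -0.40     1.00]
Cofactors of I−A, C_ij = (−1)^(i+j)·(minor ij) (rows/columns in the sector order above):
  C_11 = (1.00)(1.00) − (-0.30)(-0.40) = 0.8800
  C_12 = −[(-0.05)(1.00) − (-0.30)(-0.40)] = 0.1700
  C_13 = (-0.05)(-0.40) − (1.00)(-0.40) = 0.4200
  C_21 = −[(-0.40)(1.00) − (-0.05)(-0.40)] = 0.4200
  C_22 = (0.80)(1.00) − (-0.05)(-0.40) = 0.7800
  C_23 = −[(0.80)(-0.40) − (-0.40)(-0.40)] = 0.4800
  C_31 = (-0.40)(-0.30) − (-0.05)(1.00) = 0.1700
  C_32 = −[(0.80)(-0.30) − (-0.05)(-0.05)] = 0.2425
  C_33 = (0.80)(1.00) − (-0.40)(-0.05) = 0.7800
det(I−A) = Σ_j (I−A)_1j·C_1j = (0.80)(0.8800) + (-0.40)(0.1700) + (-0.05)(0.4200) = 0.6150
adj(I−A) = Cᵀ =
  [ 0.8800   0.4200   0.1700]
  [ 0.1700   0.7800   0.2425]
  [ 0.4200   0.4800   0.7800]
(I − A)⁻¹ = adj(I−A) / det(I−A) ≈
  [   1.4309     0.6829     0.2764]
  [   0.2764     1.2683     0.3943]
  [   0.6829     0.7805     1.2683]
x = (I − A)⁻¹ d = adj(I−A)·d / det(I−A), with det(I−A) = 0.6150:
  x_1 = (0.8800·600 + 0.4200·375 + 0.1700·375) / 0.6150 = 749.25 / 0.6150 ≈ 1218.293
  x_2 = (0.1700·600 + 0.7800·375 + 0.2425·375) / 0.6150 = 485.4375 / 0.6150 ≈ 789.329
  x_3 = (0.4200·600 + 0.4800·375 + 0.7800·375) / 0.6150 = 724.50 / 0.6150 ≈ 1178.049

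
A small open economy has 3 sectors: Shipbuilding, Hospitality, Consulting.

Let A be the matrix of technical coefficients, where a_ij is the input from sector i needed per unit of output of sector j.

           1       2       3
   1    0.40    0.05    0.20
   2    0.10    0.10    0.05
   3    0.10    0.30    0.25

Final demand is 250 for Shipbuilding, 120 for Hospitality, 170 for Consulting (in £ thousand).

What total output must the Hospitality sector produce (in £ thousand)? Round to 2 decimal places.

x_2 = 217.66

I − A =
  [   0.60    -0.05    -0.20]
  [  -0.10     0.90    -0.05]
  [  -0.10    -0.30     0.75]
Cofactors of I−A, C_ij = (−1)^(i+j)·(minor ij) (rows/columns in the sector order above):
  C_11 = (0.90)(0.75) − (-0.05)(-0.30) = 0.6600
  C_12 = −[(-0.10)(0.75) − (-0.05)(-0.10)] = 0.0800
  C_13 = (-0.10)(-0.30) − (0.90)(-0.10) = 0.1200
  C_21 = −[(-0.05)(0.75) − (-0.20)(-0.30)] = 0.0975
  C_22 = (0.60)(0.75) − (-0.20)(-0.10) = 0.4300
  C_23 = −[(0.60)(-0.30) − (-0.05)(-0.10)] = 0.1850
  C_31 = (-0.05)(-0.05) − (-0.20)(0.90) = 0.1825
  C_32 = −[(0.60)(-0.05) − (-0.20)(-0.10)] = 0.0500
  C_33 = (0.60)(0.90) − (-0.05)(-0.10) = 0.5350
det(I−A) = Σ_j (I−A)_1j·C_1j = (0.60)(0.6600) + (-0.05)(0.0800) + (-0.20)(0.1200) = 0.3680
adj(I−A) = Cᵀ =
  [ 0.6600   0.0975   0.1825]
  [ 0.0800   0.4300   0.0500]
  [ 0.1200   0.1850   0.5350]
(I − A)⁻¹ = adj(I−A) / det(I−A) ≈
  [   1.7935     0.2649     0.4959]
  [   0.2174     1.1685     0.1359]
  [   0.3261     0.5027     1.4538]
x = (I − A)⁻¹ d = adj(I−A)·d / det(I−A), with det(I−A) = 0.3680:
  x_1 = (0.6600·250 + 0.0975·120 + 0.1825·170) / 0.3680 = 207.725 / 0.3680 ≈ 564.47
  x_2 = (0.0800·250 + 0.4300·120 + 0.0500·170) / 0.3680 = 80.10 / 0.3680 ≈ 217.66
  x_3 = (0.1200·250 + 0.1850·120 + 0.5350·170) / 0.3680 = 143.15 / 0.3680 ≈ 388.99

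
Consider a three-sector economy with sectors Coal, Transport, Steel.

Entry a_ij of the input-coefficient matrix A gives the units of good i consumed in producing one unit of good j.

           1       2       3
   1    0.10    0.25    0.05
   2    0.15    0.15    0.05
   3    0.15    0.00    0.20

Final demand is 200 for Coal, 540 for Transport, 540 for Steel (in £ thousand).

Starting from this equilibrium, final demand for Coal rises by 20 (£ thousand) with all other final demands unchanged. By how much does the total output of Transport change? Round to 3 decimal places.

Δx_2 = 4.444

I − A =
  [   0.90    -0.25    -0.05]
  [  -0.15     0.85    -0.05]
  [  -0.15     0.00     0.80]
Cofactors of I−A, C_ij = (−1)^(i+j)·(minor ij) (rows/columns in the sector order above):
  C_11 = (0.85)(0.80) − (-0.05)(0.00) = 0.6800
  C_12 = −[(-0.15)(0.80) − (-0.05)(-0.15)] = 0.1275
  C_13 = (-0.15)(0.00) − (0.85)(-0.15) = 0.1275
  C_21 = −[(-0.25)(0.80) − (-0.05)(0.00)] = 0.2000
  C_22 = (0.90)(0.80) − (-0.05)(-0.15) = 0.7125
  C_23 = −[(0.90)(0.00) − (-0.25)(-0.15)] = 0.0375
  C_31 = (-0.25)(-0.05) − (-0.05)(0.85) = 0.0550
  C_32 = −[(0.90)(-0.05) − (-0.05)(-0.15)] = 0.0525
  C_33 = (0.90)(0.85) − (-0.25)(-0.15) = 0.7275
det(I−A) = Σ_j (I−A)_1j·C_1j = (0.90)(0.6800) + (-0.25)(0.1275) + (-0.05)(0.1275) = 0.57375
adj(I−A) = Cᵀ =
  [ 0.6800   0.2000   0.0550]
  [ 0.1275   0.7125   0.0525]
  [ 0.1275   0.0375   0.7275]
(I − A)⁻¹ = adj(I−A) / det(I−A) ≈
  [   1.1852     0.3486     0.0959]
  [   0.2222     1.2418     0.0915]
  [   0.2222     0.0654     1.2680]
Δx = (I − A)⁻¹ Δd with Δd having +20 in the Coal component and 0 elsewhere.
So Δx_2 = L_21 · (+20), where L_21 = adj(I−A)_21 / det(I−A) = 0.1275 / 0.57375.
Δx_2 = 0.1275 × (+20) / 0.57375 = 2.55 / 0.57375 ≈ 4.444.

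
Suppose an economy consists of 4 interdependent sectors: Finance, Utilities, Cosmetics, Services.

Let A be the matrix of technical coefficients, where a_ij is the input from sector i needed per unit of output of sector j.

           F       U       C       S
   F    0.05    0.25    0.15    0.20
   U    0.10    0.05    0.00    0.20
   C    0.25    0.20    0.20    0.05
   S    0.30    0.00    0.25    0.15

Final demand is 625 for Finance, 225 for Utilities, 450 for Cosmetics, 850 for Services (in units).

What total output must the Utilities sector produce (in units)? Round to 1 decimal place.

x_U = 797.2

I − A =
  [   0.95    -0.25    -0.15    -0.20]
  [  -0.10     0.95     0.00    -0.20]
  [  -0.25    -0.20     0.80    -0.05]
  [  -0.30     0.00    -0.25     0.85]
Compute the cofactors C_ij = (−1)^(i+j)·(3×3 minor ij) of I−A; the adjugate is their transpose:
adj(I−A) = Cᵀ =
  [ 0.624125   0.202375   0.181125   0.205125]
  [ 0.127250   0.539500   0.074250   0.161250]
  [ 0.245125   0.206375   0.673875   0.145875]
  [ 0.292375   0.132125   0.262125   0.663375]
det(I−A) = Σ_j (I−A)_1j·C_1j = (0.95)(0.624125) + (-0.25)(0.127250) + (-0.15)(0.245125) + (-0.20)(0.292375) = 0.4658625
(I − A)⁻¹ = adj(I−A) / det(I−A) ≈
  [   1.3397     0.4344     0.3888     0.4403]
  [   0.2731     1.1581     0.1594     0.3461]
  [   0.5262     0.4430     1.4465     0.3131]
  [   0.6276     0.2836     0.5627     1.4240]
x = (I − A)⁻¹ d = adj(I−A)·d / det(I−A), with det(I−A) = 0.4658625:
  x_F = (0.624125·625 + 0.202375·225 + 0.181125·450 + 0.205125·850) / 0.4658625 = 691.475 / 0.4658625 ≈ 1484.3
  x_U = (0.127250·625 + 0.539500·225 + 0.074250·450 + 0.161250·850) / 0.4658625 = 371.39375 / 0.4658625 ≈ 797.2
  x_C = (0.245125·625 + 0.206375·225 + 0.673875·450 + 0.145875·850) / 0.4658625 = 626.875 / 0.4658625 ≈ 1345.6
  x_S = (0.292375·625 + 0.132125·225 + 0.262125·450 + 0.663375·850) / 0.4658625 = 894.2875 / 0.4658625 ≈ 1919.6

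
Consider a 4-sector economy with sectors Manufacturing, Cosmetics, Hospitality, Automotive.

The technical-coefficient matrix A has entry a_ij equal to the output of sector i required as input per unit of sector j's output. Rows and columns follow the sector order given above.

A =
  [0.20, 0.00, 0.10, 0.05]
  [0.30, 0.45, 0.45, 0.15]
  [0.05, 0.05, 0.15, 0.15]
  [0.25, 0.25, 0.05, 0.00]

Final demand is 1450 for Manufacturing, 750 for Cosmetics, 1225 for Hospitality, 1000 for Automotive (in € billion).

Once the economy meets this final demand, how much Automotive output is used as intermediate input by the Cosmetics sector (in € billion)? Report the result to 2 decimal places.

z_AC = 1363.23

I − A =
  [   0.80     0.00    -0.10    -0.05]
  [  -0.30     0.55    -0.45    -0.15]
  [  -0.05    -0.05     0.85    -0.15]
  [  -0.25    -0.25    -0.05     1.00]
Compute the cofactors C_ij = (−1)^(i+j)·(3×3 minor ij) of I−A; the adjugate is their transpose:
adj(I−A) = Cᵀ =
  [ 0.391750   0.019500   0.058250   0.031250]
  [ 0.324375   0.654500   0.394875   0.173625]
  [ 0.074375   0.070000   0.399375   0.074125]
  [ 0.182750   0.172000   0.133250   0.351750]
det(I−A) = Σ_j (I−A)_1j·C_1j = (0.80)(0.391750) + (0.00)(0.324375) + (-0.10)(0.074375) + (-0.05)(0.182750) = 0.296825
(I − A)⁻¹ = adj(I−A) / det(I−A) ≈
  [   1.3198     0.0657     0.1962     0.1053]
  [   1.0928     2.2050     1.3303     0.5849]
  [   0.2506     0.2358     1.3455     0.2497]
  [   0.6157     0.5795     0.4489     1.1850]
First solve x = (I − A)⁻¹ d = adj(I−A)·d / det(I−A); in particular x_C = (0.324375·1450 + 0.654500·750 + 0.394875·1225 + 0.173625·1000) / 0.296825 = 1618.565625 / 0.296825 ≈ 5452.9289.
Intermediate flow from A to C: z_AC = a_AC · x_C = 0.25 × 1618.565625 / 0.296825 = 404.64140625 / 0.296825 ≈ 1363.23.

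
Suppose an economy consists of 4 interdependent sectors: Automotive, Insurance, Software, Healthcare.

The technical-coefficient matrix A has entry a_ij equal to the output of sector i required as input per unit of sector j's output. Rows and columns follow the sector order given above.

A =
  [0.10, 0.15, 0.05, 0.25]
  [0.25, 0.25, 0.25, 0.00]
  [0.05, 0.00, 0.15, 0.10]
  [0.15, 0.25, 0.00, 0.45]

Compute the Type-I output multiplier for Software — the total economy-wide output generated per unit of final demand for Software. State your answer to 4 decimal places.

I − A =
  [   0.90    -0.15    -0.05    -0.25]
  [  -0.25     0.75    -0.25     0.00]
  [  -0.05     0.00     0.85    -0.10]
  [  -0.15    -0.25     0.00     0.55]
Compute the cofactors C_ij = (−1)^(i+j)·(3×3 minor ij) of I−A; the adjugate is their transpose:
adj(I−A) = Cᵀ =
  [ 0.344375   0.124500   0.056875   0.166875]
  [ 0.127500   0.386750   0.121250   0.080000]
  [ 0.038125   0.032000   0.306875   0.073125]
  [ 0.151875   0.209750   0.070625   0.538125]
det(I−A) = Σ_j (I−A)_1j·C_1j = (0.90)(0.344375) + (-0.15)(0.127500) + (-0.05)(0.038125) + (-0.25)(0.151875) = 0.2509375
(I − A)⁻¹ = adj(I−A) / det(I−A) ≈
  [   1.37235     0.49614     0.22665     0.66501]
  [   0.50809     1.54122     0.48319     0.31880]
  [   0.15193     0.12752     1.22291     0.29141]
  [   0.60523     0.83587     0.28144     2.14446]
The output multiplier for sector j is the column-j sum of the Leontief inverse (I − A)⁻¹ = adj(I−A) / det(I−A).
Column 3 of adj(I−A): (0.056875, 0.121250, 0.306875, 0.070625); det(I−A) = 0.2509375.
m_3 = (0.056875 + 0.121250 + 0.306875 + 0.070625) / 0.2509375 = 0.555625 / 0.2509375 ≈ 2.2142.

m_3 = 2.2142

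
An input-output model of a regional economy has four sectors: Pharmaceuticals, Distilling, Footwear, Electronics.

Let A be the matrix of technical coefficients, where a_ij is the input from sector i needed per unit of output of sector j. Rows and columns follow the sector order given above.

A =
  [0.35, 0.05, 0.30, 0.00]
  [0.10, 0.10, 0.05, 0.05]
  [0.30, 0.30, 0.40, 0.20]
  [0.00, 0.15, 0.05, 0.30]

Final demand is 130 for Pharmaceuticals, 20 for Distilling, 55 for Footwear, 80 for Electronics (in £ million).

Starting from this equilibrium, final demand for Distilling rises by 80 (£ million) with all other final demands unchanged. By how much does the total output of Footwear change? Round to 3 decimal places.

I − A =
  [   0.65    -0.05    -0.30     0.00]
  [  -0.10     0.90    -0.05    -0.05]
  [  -0.30    -0.30     0.60    -0.20]
  [   0.00    -0.15    -0.05     0.70]
Compute the cofactors C_ij = (−1)^(i+j)·(3×3 minor ij) of I−A; the adjugate is their transpose:
adj(I−A) = Cᵀ =
  [ 0.351750   0.092500   0.188625   0.060500]
  [ 0.052250   0.203500   0.045375   0.027500]
  [ 0.210750   0.166500   0.401125   0.126500]
  [ 0.026250   0.055500   0.038375   0.247500]
det(I−A) = Σ_j (I−A)_1j·C_1j = (0.65)(0.351750) + (-0.05)(0.052250) + (-0.30)(0.210750) + (0.00)(0.026250) = 0.1628
(I − A)⁻¹ = adj(I−A) / det(I−A) ≈
  [   2.1606     0.5682     1.1586     0.3716]
  [   0.3209     1.2500     0.2787     0.1689]
  [   1.2945     1.0227     2.4639     0.7770]
  [   0.1612     0.3409     0.2357     1.5203]
Δx = (I − A)⁻¹ Δd with Δd having +80 in the Distilling component and 0 elsewhere.
So Δx_F = L_FD · (+80), where L_FD = adj(I−A)_FD / det(I−A) = 0.166500 / 0.1628.
Δx_F = 0.166500 × (+80) / 0.1628 = 13.32 / 0.1628 ≈ 81.818.

Δx_F = 81.818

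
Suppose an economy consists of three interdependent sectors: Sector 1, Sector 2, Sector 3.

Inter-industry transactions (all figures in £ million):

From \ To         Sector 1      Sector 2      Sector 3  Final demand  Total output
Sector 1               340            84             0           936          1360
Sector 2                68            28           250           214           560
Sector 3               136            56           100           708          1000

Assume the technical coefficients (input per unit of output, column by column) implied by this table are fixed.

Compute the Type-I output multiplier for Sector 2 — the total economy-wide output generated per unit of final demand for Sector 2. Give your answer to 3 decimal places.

m_2 = 1.471

Technical coefficients a_ij = z_ij / X_j:
  a_11 = 340/1360 = 0.25, a_21 = 68/1360 = 0.05, a_31 = 136/1360 = 0.10
  a_12 = 84/560 = 0.15, a_22 = 28/560 = 0.05, a_32 = 56/560 = 0.10
  a_13 = 0/1000 = 0.00, a_23 = 250/1000 = 0.25, a_33 = 100/1000 = 0.10
I − A =
  [   0.75    -0.15     0.00]
  [  -0.05     0.95    -0.25]
  [  -0.10    -0.10     0.90]
Cofactors of I−A, C_ij = (−1)^(i+j)·(minor ij) (rows/columns in the sector order above):
  C_11 = (0.95)(0.90) − (-0.25)(-0.10) = 0.8300
  C_12 = −[(-0.05)(0.90) − (-0.25)(-0.10)] = 0.0700
  C_13 = (-0.05)(-0.10) − (0.95)(-0.10) = 0.1000
  C_21 = −[(-0.15)(0.90) − (0.00)(-0.10)] = 0.1350
  C_22 = (0.75)(0.90) − (0.00)(-0.10) = 0.6750
  C_23 = −[(0.75)(-0.10) − (-0.15)(-0.10)] = 0.0900
  C_31 = (-0.15)(-0.25) − (0.00)(0.95) = 0.0375
  C_32 = −[(0.75)(-0.25) − (0.00)(-0.05)] = 0.1875
  C_33 = (0.75)(0.95) − (-0.15)(-0.05) = 0.7050
det(I−A) = Σ_j (I−A)_1j·C_1j = (0.75)(0.8300) + (-0.15)(0.0700) + (0.00)(0.1000) = 0.6120
adj(I−A) = Cᵀ =
  [ 0.8300   0.1350   0.0375]
  [ 0.0700   0.6750   0.1875]
  [ 0.1000   0.0900   0.7050]
(I − A)⁻¹ = adj(I−A) / det(I−A) ≈
  [   1.3562     0.2206     0.0613]
  [   0.1144     1.1029     0.3064]
  [   0.1634     0.1471     1.1520]
The output multiplier for sector j is the column-j sum of the Leontief inverse (I − A)⁻¹ = adj(I−A) / det(I−A).
Column 2 of adj(I−A): (0.1350, 0.6750, 0.0900); det(I−A) = 0.6120.
m_2 = (0.1350 + 0.6750 + 0.0900) / 0.6120 = 0.90 / 0.6120 ≈ 1.471.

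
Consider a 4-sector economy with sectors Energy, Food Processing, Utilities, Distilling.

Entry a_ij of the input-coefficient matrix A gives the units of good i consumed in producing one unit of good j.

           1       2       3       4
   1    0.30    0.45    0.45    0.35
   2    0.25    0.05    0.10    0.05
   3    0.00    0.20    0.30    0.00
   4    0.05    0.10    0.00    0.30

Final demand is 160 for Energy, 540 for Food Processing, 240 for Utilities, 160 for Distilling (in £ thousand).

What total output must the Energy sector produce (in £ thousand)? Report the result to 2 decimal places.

I − A =
  [   0.70    -0.45    -0.45    -0.35]
  [  -0.25     0.95    -0.10    -0.05]
  [   0.00    -0.20     0.70     0.00]
  [  -0.05    -0.10     0.00     0.70]
Compute the cofactors C_ij = (−1)^(i+j)·(3×3 minor ij) of I−A; the adjugate is their transpose:
adj(I−A) = Cᵀ =
  [ 0.448000   0.308000   0.332000   0.246000]
  [ 0.124250   0.330750   0.127125   0.085750]
  [ 0.035500   0.094500   0.356750   0.024500]
  [ 0.049750   0.069250   0.041875   0.350250]
det(I−A) = Σ_j (I−A)_1j·C_1j = (0.70)(0.448000) + (-0.45)(0.124250) + (-0.45)(0.035500) + (-0.35)(0.049750) = 0.2243
(I − A)⁻¹ = adj(I−A) / det(I−A) ≈
  [   1.9973     1.3732     1.4802     1.0967]
  [   0.5539     1.4746     0.5668     0.3823]
  [   0.1583     0.4213     1.5905     0.1092]
  [   0.2218     0.3087     0.1867     1.5615]
x = (I − A)⁻¹ d = adj(I−A)·d / det(I−A), with det(I−A) = 0.2243:
  x_1 = (0.448000·160 + 0.308000·540 + 0.332000·240 + 0.246000·160) / 0.2243 = 357.04 / 0.2243 ≈ 1591.80
  x_2 = (0.124250·160 + 0.330750·540 + 0.127125·240 + 0.085750·160) / 0.2243 = 242.715 / 0.2243 ≈ 1082.10
  x_3 = (0.035500·160 + 0.094500·540 + 0.356750·240 + 0.024500·160) / 0.2243 = 146.25 / 0.2243 ≈ 652.03
  x_4 = (0.049750·160 + 0.069250·540 + 0.041875·240 + 0.350250·160) / 0.2243 = 111.445 / 0.2243 ≈ 496.86

x_1 = 1591.80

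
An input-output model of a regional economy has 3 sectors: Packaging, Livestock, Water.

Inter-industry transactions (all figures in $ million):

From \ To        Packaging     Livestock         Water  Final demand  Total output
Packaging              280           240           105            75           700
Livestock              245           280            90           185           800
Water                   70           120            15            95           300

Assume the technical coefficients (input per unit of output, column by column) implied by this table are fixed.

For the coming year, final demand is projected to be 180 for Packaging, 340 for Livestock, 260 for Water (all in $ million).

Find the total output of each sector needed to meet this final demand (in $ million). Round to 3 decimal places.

Technical coefficients a_ij = z_ij / X_j:
  a_PP = 280/700 = 0.40, a_LP = 245/700 = 0.35, a_WP = 70/700 = 0.10
  a_PL = 240/800 = 0.30, a_LL = 280/800 = 0.35, a_WL = 120/800 = 0.15
  a_PW = 105/300 = 0.35, a_LW = 90/300 = 0.30, a_WW = 15/300 = 0.05
I − A =
  [   0.60    -0.30    -0.35]
  [  -0.35     0.65    -0.30]
  [  -0.10    -0.15     0.95]
Cofactors of I−A, C_ij = (−1)^(i+j)·(minor ij) (rows/columns in the sector order above):
  C_11 = (0.65)(0.95) − (-0.30)(-0.15) = 0.5725
  C_12 = −[(-0.35)(0.95) − (-0.30)(-0.10)] = 0.3625
  C_13 = (-0.35)(-0.15) − (0.65)(-0.10) = 0.1175
  C_21 = −[(-0.30)(0.95) − (-0.35)(-0.15)] = 0.3375
  C_22 = (0.60)(0.95) − (-0.35)(-0.10) = 0.5350
  C_23 = −[(0.60)(-0.15) − (-0.30)(-0.10)] = 0.1200
  C_31 = (-0.30)(-0.30) − (-0.35)(0.65) = 0.3175
  C_32 = −[(0.60)(-0.30) − (-0.35)(-0.35)] = 0.3025
  C_33 = (0.60)(0.65) − (-0.30)(-0.35) = 0.2850
det(I−A) = Σ_j (I−A)_1j·C_1j = (0.60)(0.5725) + (-0.30)(0.3625) + (-0.35)(0.1175) = 0.193625
adj(I−A) = Cᵀ =
  [ 0.5725   0.3375   0.3175]
  [ 0.3625   0.5350   0.3025]
  [ 0.1175   0.1200   0.2850]
(I − A)⁻¹ = adj(I−A) / det(I−A) ≈
  [   2.9567     1.7431     1.6398]
  [   1.8722     2.7631     1.5623]
  [   0.6068     0.6198     1.4719]
x = (I − A)⁻¹ d = adj(I−A)·d / det(I−A), with det(I−A) = 0.193625:
  x_P = (0.5725·180 + 0.3375·340 + 0.3175·260) / 0.193625 = 300.35 / 0.193625 ≈ 1551.194
  x_L = (0.3625·180 + 0.5350·340 + 0.3025·260) / 0.193625 = 325.80 / 0.193625 ≈ 1682.634
  x_W = (0.1175·180 + 0.1200·340 + 0.2850·260) / 0.193625 = 136.05 / 0.193625 ≈ 702.647

x_P = 1551.194, x_L = 1682.634, x_W = 702.647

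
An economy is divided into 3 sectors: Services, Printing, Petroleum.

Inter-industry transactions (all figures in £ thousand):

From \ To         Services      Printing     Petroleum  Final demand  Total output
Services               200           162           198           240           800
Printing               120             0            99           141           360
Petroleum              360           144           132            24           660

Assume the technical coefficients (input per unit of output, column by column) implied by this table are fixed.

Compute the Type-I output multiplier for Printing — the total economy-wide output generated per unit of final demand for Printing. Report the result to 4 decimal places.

Technical coefficients a_ij = z_ij / X_j:
  a_11 = 200/800 = 0.25, a_21 = 120/800 = 0.15, a_31 = 360/800 = 0.45
  a_12 = 162/360 = 0.45, a_22 = 0/360 = 0.00, a_32 = 144/360 = 0.40
  a_13 = 198/660 = 0.30, a_23 = 99/660 = 0.15, a_33 = 132/660 = 0.20
I − A =
  [   0.75    -0.45    -0.30]
  [  -0.15     1.00    -0.15]
  [  -0.45    -0.40     0.80]
Cofactors of I−A, C_ij = (−1)^(i+j)·(minor ij) (rows/columns in the sector order above):
  C_11 = (1.00)(0.80) − (-0.15)(-0.40) = 0.7400
  C_12 = −[(-0.15)(0.80) − (-0.15)(-0.45)] = 0.1875
  C_13 = (-0.15)(-0.40) − (1.00)(-0.45) = 0.5100
  C_21 = −[(-0.45)(0.80) − (-0.30)(-0.40)] = 0.4800
  C_22 = (0.75)(0.80) − (-0.30)(-0.45) = 0.4650
  C_23 = −[(0.75)(-0.40) − (-0.45)(-0.45)] = 0.5025
  C_31 = (-0.45)(-0.15) − (-0.30)(1.00) = 0.3675
  C_32 = −[(0.75)(-0.15) − (-0.30)(-0.15)] = 0.1575
  C_33 = (0.75)(1.00) − (-0.45)(-0.15) = 0.6825
det(I−A) = Σ_j (I−A)_1j·C_1j = (0.75)(0.7400) + (-0.45)(0.1875) + (-0.30)(0.5100) = 0.317625
adj(I−A) = Cᵀ =
  [ 0.7400   0.4800   0.3675]
  [ 0.1875   0.4650   0.1575]
  [ 0.5100   0.5025   0.6825]
(I − A)⁻¹ = adj(I−A) / det(I−A) ≈
  [   2.32979     1.51122     1.15702]
  [   0.59032     1.46399     0.49587]
  [   1.60567     1.58205     2.14876]
The output multiplier for sector j is the column-j sum of the Leontief inverse (I − A)⁻¹ = adj(I−A) / det(I−A).
Column 2 of adj(I−A): (0.4800, 0.4650, 0.5025); det(I−A) = 0.317625.
m_2 = (0.4800 + 0.4650 + 0.5025) / 0.317625 = 1.4475 / 0.317625 ≈ 4.5573.

m_2 = 4.5573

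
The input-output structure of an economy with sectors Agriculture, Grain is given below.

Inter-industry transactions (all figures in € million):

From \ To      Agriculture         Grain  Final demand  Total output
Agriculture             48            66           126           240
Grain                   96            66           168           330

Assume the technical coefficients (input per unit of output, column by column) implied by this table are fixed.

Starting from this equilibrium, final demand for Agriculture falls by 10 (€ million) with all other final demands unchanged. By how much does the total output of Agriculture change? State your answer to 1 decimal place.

Δx_1 = -14.3

Technical coefficients a_ij = z_ij / X_j:
  a_11 = 48/240 = 0.20, a_21 = 96/240 = 0.40
  a_12 = 66/330 = 0.20, a_22 = 66/330 = 0.20
I − A =
  [   0.80    -0.20]
  [  -0.40     0.80]
det(I−A) = (0.80)(0.80) − (-0.20)(-0.40) = 0.5600
adj(I−A) = [[0.80, 0.20], [0.40, 0.80]]
(I − A)⁻¹ = adj(I−A) / det(I−A) ≈
  [   1.4286     0.3571]
  [   0.7143     1.4286]
Δx = (I − A)⁻¹ Δd with Δd having -10 in the Agriculture component and 0 elsewhere.
So Δx_1 = L_11 · (-10), where L_11 = adj(I−A)_11 / det(I−A) = 0.80 / 0.5600.
Δx_1 = 0.80 × (-10) / 0.5600 = -8.00 / 0.5600 ≈ -14.3.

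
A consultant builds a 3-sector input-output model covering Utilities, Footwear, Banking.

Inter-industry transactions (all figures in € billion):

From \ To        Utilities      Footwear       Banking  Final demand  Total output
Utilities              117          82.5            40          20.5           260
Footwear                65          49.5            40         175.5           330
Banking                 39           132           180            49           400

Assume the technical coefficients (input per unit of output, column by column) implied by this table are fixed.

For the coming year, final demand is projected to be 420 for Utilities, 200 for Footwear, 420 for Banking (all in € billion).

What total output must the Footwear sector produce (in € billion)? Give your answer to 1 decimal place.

Technical coefficients a_ij = z_ij / X_j:
  a_11 = 117/260 = 0.45, a_21 = 65/260 = 0.25, a_31 = 39/260 = 0.15
  a_12 = 82.5/330 = 0.25, a_22 = 49.5/330 = 0.15, a_32 = 132/330 = 0.40
  a_13 = 40/400 = 0.10, a_23 = 40/400 = 0.10, a_33 = 180/400 = 0.45
I − A =
  [   0.55    -0.25    -0.10]
  [  -0.25     0.85    -0.10]
  [  -0.15    -0.40     0.55]
Cofactors of I−A, C_ij = (−1)^(i+j)·(minor ij) (rows/columns in the sector order above):
  C_11 = (0.85)(0.55) − (-0.10)(-0.40) = 0.4275
  C_12 = −[(-0.25)(0.55) − (-0.10)(-0.15)] = 0.1525
  C_13 = (-0.25)(-0.40) − (0.85)(-0.15) = 0.2275
  C_21 = −[(-0.25)(0.55) − (-0.10)(-0.40)] = 0.1775
  C_22 = (0.55)(0.55) − (-0.10)(-0.15) = 0.2875
  C_23 = −[(0.55)(-0.40) − (-0.25)(-0.15)] = 0.2575
  C_31 = (-0.25)(-0.10) − (-0.10)(0.85) = 0.1100
  C_32 = −[(0.55)(-0.10) − (-0.10)(-0.25)] = 0.0800
  C_33 = (0.55)(0.85) − (-0.25)(-0.25) = 0.4050
det(I−A) = Σ_j (I−A)_1j·C_1j = (0.55)(0.4275) + (-0.25)(0.1525) + (-0.10)(0.2275) = 0.17425
adj(I−A) = Cᵀ =
  [ 0.4275   0.1775   0.1100]
  [ 0.1525   0.2875   0.0800]
  [ 0.2275   0.2575   0.4050]
(I − A)⁻¹ = adj(I−A) / det(I−A) ≈
  [   2.4534     1.0187     0.6313]
  [   0.8752     1.6499     0.4591]
  [   1.3056     1.4778     2.3242]
x = (I − A)⁻¹ d = adj(I−A)·d / det(I−A), with det(I−A) = 0.17425:
  x_1 = (0.4275·420 + 0.1775·200 + 0.1100·420) / 0.17425 = 261.25 / 0.17425 ≈ 1499.3
  x_2 = (0.1525·420 + 0.2875·200 + 0.0800·420) / 0.17425 = 155.15 / 0.17425 ≈ 890.4
  x_3 = (0.2275·420 + 0.2575·200 + 0.4050·420) / 0.17425 = 317.15 / 0.17425 ≈ 1820.1

x_2 = 890.4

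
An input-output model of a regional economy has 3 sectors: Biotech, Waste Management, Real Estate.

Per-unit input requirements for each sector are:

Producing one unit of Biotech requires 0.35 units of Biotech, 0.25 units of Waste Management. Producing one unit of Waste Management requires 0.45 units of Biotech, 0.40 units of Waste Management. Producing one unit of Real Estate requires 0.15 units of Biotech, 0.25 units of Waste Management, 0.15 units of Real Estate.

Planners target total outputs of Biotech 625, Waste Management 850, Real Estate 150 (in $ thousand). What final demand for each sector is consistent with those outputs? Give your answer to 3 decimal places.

I − A =
  [   0.65    -0.45    -0.15]
  [  -0.25     0.60    -0.25]
  [   0.00     0.00     0.85]
d = (I − A) x:
  d_1 = (+0.65)·625 + (-0.45)·850 + (-0.15)·150 = 1.250
  d_2 = (-0.25)·625 + (+0.60)·850 + (-0.25)·150 = 316.250
  d_3 = (+0.00)·625 + (+0.00)·850 + (+0.85)·150 = 127.500

d_1 = 1.250, d_2 = 316.250, d_3 = 127.500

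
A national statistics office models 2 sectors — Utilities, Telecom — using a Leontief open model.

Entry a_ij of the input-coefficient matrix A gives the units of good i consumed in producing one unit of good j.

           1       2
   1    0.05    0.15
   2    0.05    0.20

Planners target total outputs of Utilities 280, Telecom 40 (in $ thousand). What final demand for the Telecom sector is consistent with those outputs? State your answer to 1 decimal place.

d_2 = 18.0

I − A =
  [   0.95    -0.15]
  [  -0.05     0.80]
d = (I − A) x:
  d_1 = (+0.95)·280 + (-0.15)·40 = 260.0
  d_2 = (-0.05)·280 + (+0.80)·40 = 18.0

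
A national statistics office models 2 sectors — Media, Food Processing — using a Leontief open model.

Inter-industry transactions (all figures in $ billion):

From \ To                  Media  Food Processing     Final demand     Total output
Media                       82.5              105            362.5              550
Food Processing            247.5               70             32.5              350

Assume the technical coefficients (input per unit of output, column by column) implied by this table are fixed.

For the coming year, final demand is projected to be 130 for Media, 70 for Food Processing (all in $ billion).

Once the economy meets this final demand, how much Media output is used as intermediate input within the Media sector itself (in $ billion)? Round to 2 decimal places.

z_MM = 34.40

Technical coefficients a_ij = z_ij / X_j:
  a_MM = 82.5/550 = 0.15, a_FM = 247.5/550 = 0.45
  a_MF = 105/350 = 0.30, a_FF = 70/350 = 0.20
I − A =
  [   0.85    -0.30]
  [  -0.45     0.80]
det(I−A) = (0.85)(0.80) − (-0.30)(-0.45) = 0.5450
adj(I−A) = [[0.80, 0.30], [0.45, 0.85]]
(I − A)⁻¹ = adj(I−A) / det(I−A) ≈
  [   1.4679     0.5505]
  [   0.8257     1.5596]
First solve x = (I − A)⁻¹ d = adj(I−A)·d / det(I−A); in particular x_M = (0.80·130 + 0.30·70) / 0.5450 = 125.00 / 0.5450 ≈ 229.3578.
Intermediate flow from M to M: z_MM = a_MM · x_M = 0.15 × 125.00 / 0.5450 = 18.75 / 0.5450 ≈ 34.40.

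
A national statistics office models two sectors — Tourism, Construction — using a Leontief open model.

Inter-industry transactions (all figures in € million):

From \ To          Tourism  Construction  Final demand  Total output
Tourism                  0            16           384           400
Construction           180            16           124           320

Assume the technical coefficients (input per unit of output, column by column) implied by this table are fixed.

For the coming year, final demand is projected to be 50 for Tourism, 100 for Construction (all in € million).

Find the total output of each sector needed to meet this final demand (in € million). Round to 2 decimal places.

Technical coefficients a_ij = z_ij / X_j:
  a_TT = 0/400 = 0.00, a_CT = 180/400 = 0.45
  a_TC = 16/320 = 0.05, a_CC = 16/320 = 0.05
I − A =
  [   1.00    -0.05]
  [  -0.45     0.95]
det(I−A) = (1.00)(0.95) − (-0.05)(-0.45) = 0.9275
adj(I−A) = [[0.95, 0.05], [0.45, 1.00]]
(I − A)⁻¹ = adj(I−A) / det(I−A) ≈
  [   1.0243     0.0539]
  [   0.4852     1.0782]
x = (I − A)⁻¹ d = adj(I−A)·d / det(I−A), with det(I−A) = 0.9275:
  x_T = (0.95·50 + 0.05·100) / 0.9275 = 52.50 / 0.9275 ≈ 56.60
  x_C = (0.45·50 + 1.00·100) / 0.9275 = 122.50 / 0.9275 ≈ 132.08

x_T = 56.60, x_C = 132.08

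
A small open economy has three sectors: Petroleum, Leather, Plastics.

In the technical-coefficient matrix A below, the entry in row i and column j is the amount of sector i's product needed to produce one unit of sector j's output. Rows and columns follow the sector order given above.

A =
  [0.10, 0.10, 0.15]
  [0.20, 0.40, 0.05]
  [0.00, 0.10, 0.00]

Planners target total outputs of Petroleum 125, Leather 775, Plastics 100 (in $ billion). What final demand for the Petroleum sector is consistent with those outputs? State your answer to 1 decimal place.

I − A =
  [   0.90    -0.10    -0.15]
  [  -0.20     0.60    -0.05]
  [   0.00    -0.10     1.00]
d = (I − A) x:
  d_1 = (+0.90)·125 + (-0.10)·775 + (-0.15)·100 = 20.0
  d_2 = (-0.20)·125 + (+0.60)·775 + (-0.05)·100 = 435.0
  d_3 = (+0.00)·125 + (-0.10)·775 + (+1.00)·100 = 22.5

d_1 = 20.0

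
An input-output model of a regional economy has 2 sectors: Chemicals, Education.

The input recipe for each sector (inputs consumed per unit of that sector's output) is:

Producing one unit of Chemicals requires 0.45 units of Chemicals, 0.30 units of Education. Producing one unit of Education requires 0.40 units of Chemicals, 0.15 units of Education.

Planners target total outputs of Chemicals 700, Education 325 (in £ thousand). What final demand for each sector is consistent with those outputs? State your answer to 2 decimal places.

d_C = 255.00, d_E = 66.25

I − A =
  [   0.55    -0.40]
  [  -0.30     0.85]
d = (I − A) x:
  d_C = (+0.55)·700 + (-0.40)·325 = 255.00
  d_E = (-0.30)·700 + (+0.85)·325 = 66.25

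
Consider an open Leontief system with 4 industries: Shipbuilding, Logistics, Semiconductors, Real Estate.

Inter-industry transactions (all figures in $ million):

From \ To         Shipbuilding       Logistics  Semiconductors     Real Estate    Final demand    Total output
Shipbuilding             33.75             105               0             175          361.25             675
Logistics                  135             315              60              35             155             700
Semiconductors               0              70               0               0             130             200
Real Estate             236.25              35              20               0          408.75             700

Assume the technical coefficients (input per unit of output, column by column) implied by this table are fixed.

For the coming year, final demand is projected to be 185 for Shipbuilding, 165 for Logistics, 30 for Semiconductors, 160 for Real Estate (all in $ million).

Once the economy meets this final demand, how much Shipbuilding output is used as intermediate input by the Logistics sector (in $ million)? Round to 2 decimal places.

z_12 = 75.44

Technical coefficients a_ij = z_ij / X_j:
  a_11 = 33.75/675 = 0.05, a_21 = 135/675 = 0.20, a_31 = 0/675 = 0.00, a_41 = 236.25/675 = 0.35
  a_12 = 105/700 = 0.15, a_22 = 315/700 = 0.45, a_32 = 70/700 = 0.10, a_42 = 35/700 = 0.05
  a_13 = 0/200 = 0.00, a_23 = 60/200 = 0.30, a_33 = 0/200 = 0.00, a_43 = 20/200 = 0.10
  a_14 = 175/700 = 0.25, a_24 = 35/700 = 0.05, a_34 = 0/700 = 0.00, a_44 = 0/700 = 0.00
I − A =
  [   0.95    -0.15     0.00    -0.25]
  [  -0.20     0.55    -0.30    -0.05]
  [   0.00    -0.10     1.00     0.00]
  [  -0.35    -0.05    -0.10     1.00]
Compute the cofactors C_ij = (−1)^(i+j)·(3×3 minor ij) of I−A; the adjugate is their transpose:
adj(I−A) = Cᵀ =
  [ 0.517000   0.165000   0.063250   0.137500]
  [ 0.217500   0.862500   0.268500   0.097500]
  [ 0.021750   0.086250   0.436875   0.009750]
  [ 0.194000   0.109500   0.079250   0.464000]
det(I−A) = Σ_j (I−A)_1j·C_1j = (0.95)(0.517000) + (-0.15)(0.217500) + (0.00)(0.021750) + (-0.25)(0.194000) = 0.410025
(I − A)⁻¹ = adj(I−A) / det(I−A) ≈
  [   1.2609     0.4024     0.1543     0.3353]
  [   0.5305     2.1035     0.6548     0.2378]
  [   0.0530     0.2104     1.0655     0.0238]
  [   0.4731     0.2671     0.1933     1.1316]
First solve x = (I − A)⁻¹ d = adj(I−A)·d / det(I−A); in particular x_2 = (0.217500·185 + 0.862500·165 + 0.268500·30 + 0.097500·160) / 0.410025 = 206.205 / 0.410025 ≈ 502.9084.
Intermediate flow from 1 to 2: z_12 = a_12 · x_2 = 0.15 × 206.205 / 0.410025 = 30.93075 / 0.410025 ≈ 75.44.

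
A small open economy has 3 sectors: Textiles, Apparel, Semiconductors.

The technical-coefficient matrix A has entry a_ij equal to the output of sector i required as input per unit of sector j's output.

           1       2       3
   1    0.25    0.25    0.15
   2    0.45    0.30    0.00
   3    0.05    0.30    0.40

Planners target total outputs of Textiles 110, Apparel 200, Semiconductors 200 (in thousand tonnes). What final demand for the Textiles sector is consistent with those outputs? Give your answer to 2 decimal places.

d_1 = 2.50

I − A =
  [   0.75    -0.25    -0.15]
  [  -0.45     0.70     0.00]
  [  -0.05    -0.30     0.60]
d = (I − A) x:
  d_1 = (+0.75)·110 + (-0.25)·200 + (-0.15)·200 = 2.50
  d_2 = (-0.45)·110 + (+0.70)·200 + (+0.00)·200 = 90.50
  d_3 = (-0.05)·110 + (-0.30)·200 + (+0.60)·200 = 54.50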